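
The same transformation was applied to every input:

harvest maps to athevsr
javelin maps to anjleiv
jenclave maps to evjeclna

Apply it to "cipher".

In each case the input is transformed by: swap each adjacent pair of characters (1↔2, 3↔4, ...), then take characters alternately from the front and the back (1st, last, 2nd, 2nd-last, ...).
Working it through for "cipher": intermediate "ichpre", final "iecrhp".

iecrhp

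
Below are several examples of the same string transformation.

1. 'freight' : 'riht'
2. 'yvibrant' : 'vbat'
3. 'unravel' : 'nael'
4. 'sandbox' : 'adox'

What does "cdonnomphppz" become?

dnoppz

Each output is the input with this applied: swap each adjacent pair of characters (1↔2, 3↔4, ...), then keep every other character starting from the first (positions 1st, 3rd, 5th, ...).
Working it through for "cdonnomphppz": intermediate "dcnoonpmphzp", final "dnoppz".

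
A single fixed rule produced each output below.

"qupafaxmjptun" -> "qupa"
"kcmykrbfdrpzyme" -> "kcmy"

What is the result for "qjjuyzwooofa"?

The rule is to keep only the first 4 characters.
So "qjjuyzwooofa" becomes "qjju".

qjju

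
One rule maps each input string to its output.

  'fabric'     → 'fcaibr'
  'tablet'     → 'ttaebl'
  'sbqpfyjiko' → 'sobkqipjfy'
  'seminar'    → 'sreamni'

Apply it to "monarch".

The transformation: take characters alternately from the front and the back (1st, last, 2nd, 2nd-last, ...).
On "monarch" that produces "mhocnra".

mhocnra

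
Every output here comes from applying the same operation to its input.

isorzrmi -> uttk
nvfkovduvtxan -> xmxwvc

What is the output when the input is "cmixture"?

ozwg

In each case the input is transformed by: keep every other character starting from the second (positions 2nd, 4th, 6th, ...), then shift every letter 2 places forward in the alphabet (wrapping around).
Doing the same to "cmixture": "ozwg".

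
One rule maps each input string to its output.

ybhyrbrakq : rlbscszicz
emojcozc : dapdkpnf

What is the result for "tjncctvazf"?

gabwuddoku

The rule is to reverse the string, then shift every letter 1 place forward in the alphabet (wrapping around).
For "tjncctvazf" the result is "gabwuddoku".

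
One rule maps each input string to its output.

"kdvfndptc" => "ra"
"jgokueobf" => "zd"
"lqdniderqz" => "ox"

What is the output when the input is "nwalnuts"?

rq

The transformation: shift every letter 2 places backward in the alphabet (wrapping around), then keep only the last 2 characters.
Working it through for "nwalnuts": intermediate "luyjlsrq", final "rq".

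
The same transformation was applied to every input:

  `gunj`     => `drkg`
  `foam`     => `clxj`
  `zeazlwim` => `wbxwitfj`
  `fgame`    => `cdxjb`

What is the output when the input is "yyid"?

vvfa

In each case the input is transformed by: shift every letter 3 places backward in the alphabet (wrapping around).
On "yyid" that produces "vvfa".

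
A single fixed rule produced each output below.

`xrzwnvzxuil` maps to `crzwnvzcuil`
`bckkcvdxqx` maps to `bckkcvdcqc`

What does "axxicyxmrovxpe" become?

Rule — replace every "x" with "c".
"axxicyxmrovxpe" → "accicycmrovcpe".

accicycmrovcpe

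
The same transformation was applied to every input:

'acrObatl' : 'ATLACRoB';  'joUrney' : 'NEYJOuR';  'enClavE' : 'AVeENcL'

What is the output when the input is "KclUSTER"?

The transformation: move the last 3 characters to the front (rotate right by 3), then flip the case of every letter.
"KclUSTER" → "TERKclUS" → "terkCLus".

terkCLus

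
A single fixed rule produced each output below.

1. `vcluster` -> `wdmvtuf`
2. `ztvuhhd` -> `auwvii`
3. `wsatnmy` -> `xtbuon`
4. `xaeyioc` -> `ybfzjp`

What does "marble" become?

nbscm

Each output is the input with this applied: delete the last character, then shift every letter 1 place forward in the alphabet (wrapping around).
For "marble" the result is "nbscm".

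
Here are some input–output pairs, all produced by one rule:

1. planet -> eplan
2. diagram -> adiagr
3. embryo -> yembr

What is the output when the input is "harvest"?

sharve

Rule — delete the last character, then move the last character to the front.
Starting from "harvest": after the first operation, "harves"; after the second, "sharve".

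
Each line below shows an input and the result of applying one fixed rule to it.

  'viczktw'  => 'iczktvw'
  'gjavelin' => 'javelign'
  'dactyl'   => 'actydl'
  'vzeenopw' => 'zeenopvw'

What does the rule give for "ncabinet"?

cabinent

Rule — swap the first and last characters, then move the first character to the end.
For "ncabinet", step one produces "tcabinen"; step two turns that into "cabinent".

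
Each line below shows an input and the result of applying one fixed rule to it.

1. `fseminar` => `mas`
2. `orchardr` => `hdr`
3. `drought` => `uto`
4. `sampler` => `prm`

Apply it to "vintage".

ten

Each output is the input with this applied: move the first 3 characters to the end (rotate left by 3), then keep one character in every 3, starting at position 1 (positions 1st, 4th, 7th, ...).
On "vintage": the first step gives "tagevin", and the second then gives "ten".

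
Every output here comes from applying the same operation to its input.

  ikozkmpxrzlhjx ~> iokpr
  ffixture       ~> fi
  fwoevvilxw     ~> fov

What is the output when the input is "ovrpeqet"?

Looking at the pairs, the operation is to keep every other character starting from the first (positions 1st, 3rd, 5th, ...), then delete the last 2 characters.
Starting from "ovrpeqet": after the first operation, "oree"; after the second, "or".

or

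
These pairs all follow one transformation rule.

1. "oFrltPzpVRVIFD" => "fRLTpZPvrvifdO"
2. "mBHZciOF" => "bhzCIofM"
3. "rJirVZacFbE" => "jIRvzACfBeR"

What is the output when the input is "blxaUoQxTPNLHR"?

LXAuOqXtpnlhrB

In each case the input is transformed by: flip the case of every letter, then move the first character to the end.
Working it through for "blxaUoQxTPNLHR": intermediate "BLXAuOqXtpnlhr", final "LXAuOqXtpnlhrB".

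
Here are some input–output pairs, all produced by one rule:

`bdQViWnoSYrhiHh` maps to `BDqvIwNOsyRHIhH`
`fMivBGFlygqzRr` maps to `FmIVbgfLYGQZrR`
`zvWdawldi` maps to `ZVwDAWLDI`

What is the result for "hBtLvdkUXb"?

Each output is the input with this applied: flip the case of every letter.
Doing the same to "hBtLvdkUXb": "HbTlVDKuxB".

HbTlVDKuxB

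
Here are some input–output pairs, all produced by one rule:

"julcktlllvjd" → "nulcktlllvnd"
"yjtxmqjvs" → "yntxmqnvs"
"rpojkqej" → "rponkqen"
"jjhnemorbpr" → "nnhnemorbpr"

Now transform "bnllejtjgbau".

Each output is the input with this applied: replace every "j" with "n".
So "bnllejtjgbau" becomes "bnllentngbau".

bnllentngbau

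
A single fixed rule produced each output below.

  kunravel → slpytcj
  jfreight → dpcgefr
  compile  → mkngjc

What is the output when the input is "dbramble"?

zpykzjc

Each output is the input with this applied: delete the first character, then shift every letter 2 places backward in the alphabet (wrapping around).
Starting from "dbramble": after the first operation, "bramble"; after the second, "zpykzjc".
(Check on "compile": → "ompile" → "mkngjc" ✓)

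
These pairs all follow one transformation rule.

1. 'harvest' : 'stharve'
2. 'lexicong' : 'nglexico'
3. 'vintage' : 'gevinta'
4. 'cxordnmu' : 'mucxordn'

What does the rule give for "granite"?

tegrani

Each output is the input with this applied: move the last 2 characters to the front (rotate right by 2).
Doing the same to "granite": "tegrani".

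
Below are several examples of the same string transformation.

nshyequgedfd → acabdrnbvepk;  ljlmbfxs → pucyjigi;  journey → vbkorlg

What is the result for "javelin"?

Rule — reverse the string, then shift every letter 3 places backward in the alphabet (wrapping around).
Starting from "javelin": after the first operation, "nilevaj"; after the second, "kfibsxg".

kfibsxg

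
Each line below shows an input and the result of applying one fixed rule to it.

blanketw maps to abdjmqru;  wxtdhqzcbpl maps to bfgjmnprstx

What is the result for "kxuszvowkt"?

aaeijklmnp

The rule is to shift every letter 10 places backward in the alphabet (wrapping around), then sort the characters into alphabetical order.
For "kxuszvowkt", step one produces "ankiplemaj"; step two turns that into "aaeijklmnp".
(Check on "blanketw": → "rbqdaujm" → "abdjmqru" ✓)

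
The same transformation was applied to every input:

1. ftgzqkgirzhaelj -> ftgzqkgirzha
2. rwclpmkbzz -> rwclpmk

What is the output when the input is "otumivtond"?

otumivt

The transformation: delete the last 3 characters.
For "otumivtond" the result is "otumivt".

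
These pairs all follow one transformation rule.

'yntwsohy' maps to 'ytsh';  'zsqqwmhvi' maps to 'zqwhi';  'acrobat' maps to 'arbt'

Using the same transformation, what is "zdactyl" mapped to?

Looking at the pairs, the operation is to keep every other character starting from the first (positions 1st, 3rd, 5th, ...).
Applying that to "zdactyl" gives "zatl".

zatl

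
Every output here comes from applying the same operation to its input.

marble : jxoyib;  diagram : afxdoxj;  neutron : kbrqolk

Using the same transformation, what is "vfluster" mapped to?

scirpqbo

The transformation: shift every letter 3 places backward in the alphabet (wrapping around).
For "vfluster" the result is "scirpqbo".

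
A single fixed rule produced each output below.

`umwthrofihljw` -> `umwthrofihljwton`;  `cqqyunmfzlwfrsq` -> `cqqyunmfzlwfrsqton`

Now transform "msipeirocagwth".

msipeirocagwthton

Rule — append "ton".
Applying that to "msipeirocagwth" gives "msipeirocagwthton".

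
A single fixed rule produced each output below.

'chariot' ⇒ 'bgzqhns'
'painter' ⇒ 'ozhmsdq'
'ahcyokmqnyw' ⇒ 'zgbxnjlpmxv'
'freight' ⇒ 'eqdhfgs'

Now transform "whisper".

vghrodq

The pattern: shift every letter 1 place backward in the alphabet (wrapping around).
"whisper" → "vghrodq".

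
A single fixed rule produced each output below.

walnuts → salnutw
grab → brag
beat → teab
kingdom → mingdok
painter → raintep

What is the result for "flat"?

The transformation: swap the first and last characters.
Doing the same to "flat": "tlaf".

tlaf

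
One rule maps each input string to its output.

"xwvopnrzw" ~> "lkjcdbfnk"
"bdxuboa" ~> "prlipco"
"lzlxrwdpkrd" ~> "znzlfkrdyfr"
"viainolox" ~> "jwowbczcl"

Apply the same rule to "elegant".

szsuobh

In each case the input is transformed by: shift every letter 12 places backward in the alphabet (wrapping around).
Applying that to "elegant" gives "szsuobh".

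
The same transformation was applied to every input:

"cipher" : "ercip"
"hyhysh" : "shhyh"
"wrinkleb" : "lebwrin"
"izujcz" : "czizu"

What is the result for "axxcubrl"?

What's happening: swap the front and back halves of the string, then delete the first character.
For "axxcubrl", step one produces "ubrlaxxc"; step two turns that into "brlaxxc".

brlaxxc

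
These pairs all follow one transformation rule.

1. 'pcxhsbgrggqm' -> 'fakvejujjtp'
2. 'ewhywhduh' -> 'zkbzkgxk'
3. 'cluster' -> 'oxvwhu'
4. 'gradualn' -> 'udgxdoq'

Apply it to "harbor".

dueru

The pattern: shift every letter 3 places forward in the alphabet (wrapping around), then delete the first character.
Applying both steps to "harbor": "kdueru", then "dueru".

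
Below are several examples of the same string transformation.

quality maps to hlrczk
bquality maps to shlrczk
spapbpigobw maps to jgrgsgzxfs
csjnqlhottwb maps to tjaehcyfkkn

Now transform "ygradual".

Each output is the input with this applied: delete the last character, then shift every letter 9 places backward in the alphabet (wrapping around).
On "ygradual" that produces "pxirulr".

pxirulr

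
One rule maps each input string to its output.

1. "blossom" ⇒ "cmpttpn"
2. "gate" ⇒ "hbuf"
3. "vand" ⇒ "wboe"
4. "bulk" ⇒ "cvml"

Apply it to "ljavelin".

mkbwfmjo

The rule is to shift every letter 1 place forward in the alphabet (wrapping around).
So "ljavelin" becomes "mkbwfmjo".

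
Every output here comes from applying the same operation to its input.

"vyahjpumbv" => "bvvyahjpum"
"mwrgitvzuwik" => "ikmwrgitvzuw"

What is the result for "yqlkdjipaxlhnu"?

nuyqlkdjipaxlh

The rule is to move the last 2 characters to the front (rotate right by 2).
Applying that to "yqlkdjipaxlhnu" gives "nuyqlkdjipaxlh".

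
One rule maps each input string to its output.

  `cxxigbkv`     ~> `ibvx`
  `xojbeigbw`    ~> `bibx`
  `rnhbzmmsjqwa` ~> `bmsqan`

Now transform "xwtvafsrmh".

Looking at the pairs, the operation is to move the first 2 characters to the end (rotate left by 2), then keep every other character starting from the second (positions 2nd, 4th, 6th, ...).
"xwtvafsrmh" → "tvafsrmhxw" → "vfrhw".

vfrhw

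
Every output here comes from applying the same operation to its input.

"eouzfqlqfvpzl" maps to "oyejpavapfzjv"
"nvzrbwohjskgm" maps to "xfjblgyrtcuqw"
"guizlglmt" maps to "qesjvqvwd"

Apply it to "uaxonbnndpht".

ekhyxlxxnzrd

In each case the input is transformed by: shift every letter 10 places forward in the alphabet (wrapping around).
So "uaxonbnndpht" becomes "ekhyxlxxnzrd".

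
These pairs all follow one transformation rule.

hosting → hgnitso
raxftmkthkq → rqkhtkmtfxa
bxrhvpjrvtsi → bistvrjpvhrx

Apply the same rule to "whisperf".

wfrepsih

The rule is to move the first character to the end, then reverse the string.
Starting from "whisperf": after the first operation, "hisperfw"; after the second, "wfrepsih".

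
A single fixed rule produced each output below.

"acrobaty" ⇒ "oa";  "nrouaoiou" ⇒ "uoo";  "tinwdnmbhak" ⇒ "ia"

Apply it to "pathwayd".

aa

The rule is to keep every other character starting from the second (positions 2nd, 4th, 6th, ...), then keep only the vowels.
Doing the same to "pathwayd": "aa".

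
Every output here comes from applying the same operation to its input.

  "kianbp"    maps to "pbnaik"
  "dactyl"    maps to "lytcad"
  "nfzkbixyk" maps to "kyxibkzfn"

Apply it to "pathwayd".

dyawhtap

In each case the input is transformed by: reverse the string.
Applying that to "pathwayd" gives "dyawhtap".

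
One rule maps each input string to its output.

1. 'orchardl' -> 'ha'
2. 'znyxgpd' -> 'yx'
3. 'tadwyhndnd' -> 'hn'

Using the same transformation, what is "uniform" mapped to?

What's happening: move the last 3 characters to the front (rotate right by 3), then keep only the last 2 characters.
"uniform" → "ormunif" → "if".

if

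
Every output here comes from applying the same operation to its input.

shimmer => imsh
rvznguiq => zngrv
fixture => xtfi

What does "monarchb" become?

The pattern: delete the last 3 characters, then move the first 2 characters to the end (rotate left by 2).
Working it through for "monarchb": intermediate "monar", final "narmo".

narmo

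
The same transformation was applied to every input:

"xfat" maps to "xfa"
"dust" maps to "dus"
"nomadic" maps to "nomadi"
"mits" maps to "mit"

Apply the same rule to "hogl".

hog

The transformation: delete the last character.
For "hogl" the result is "hog".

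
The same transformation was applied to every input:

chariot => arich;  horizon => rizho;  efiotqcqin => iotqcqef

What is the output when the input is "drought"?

ougdr

What's happening: delete the last 2 characters, then move the first 2 characters to the end (rotate left by 2).
For "drought", step one produces "droug"; step two turns that into "ougdr".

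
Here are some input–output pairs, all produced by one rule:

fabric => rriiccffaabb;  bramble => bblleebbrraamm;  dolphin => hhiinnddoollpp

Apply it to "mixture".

uurreemmiixxtt

The rule is to move the last 3 characters to the front (rotate right by 3), then double every character.
Applying both steps to "mixture": "uremixt", then "uurreemmiixxtt".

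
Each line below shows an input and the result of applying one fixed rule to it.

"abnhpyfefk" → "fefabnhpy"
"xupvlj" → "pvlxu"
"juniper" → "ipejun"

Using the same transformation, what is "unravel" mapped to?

aveunr

The pattern: delete the last character, then move the last 3 characters to the front (rotate right by 3).
Applying both steps to "unravel": "unrave", then "aveunr".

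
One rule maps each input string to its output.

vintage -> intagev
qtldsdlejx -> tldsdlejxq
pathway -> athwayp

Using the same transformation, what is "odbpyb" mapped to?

In each case the input is transformed by: move the first character to the end.
Doing the same to "odbpyb": "dbpybo".

dbpybo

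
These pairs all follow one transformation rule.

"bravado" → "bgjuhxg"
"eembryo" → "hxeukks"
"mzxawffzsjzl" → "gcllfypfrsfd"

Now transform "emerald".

Looking at the pairs, the operation is to shift every letter 6 places forward in the alphabet (wrapping around), then move the first 3 characters to the end (rotate left by 3).
Applying both steps to "emerald": "kskxgrj", then "xgrjksk".
(Check on "mzxawffzsjzl": → "sfdgcllfypfr" → "gcllfypfrsfd" ✓)

xgrjksk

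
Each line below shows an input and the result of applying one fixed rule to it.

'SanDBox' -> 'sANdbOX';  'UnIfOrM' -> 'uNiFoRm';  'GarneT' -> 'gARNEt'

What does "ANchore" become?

The rule is to flip the case of every letter.
Doing the same to "ANchore": "anCHORE".

anCHORE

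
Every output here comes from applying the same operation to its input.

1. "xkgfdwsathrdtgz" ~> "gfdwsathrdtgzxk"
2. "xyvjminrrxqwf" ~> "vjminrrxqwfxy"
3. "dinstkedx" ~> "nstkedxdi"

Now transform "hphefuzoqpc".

hefuzoqpchp

Rule — move the first 2 characters to the end (rotate left by 2).
For "hphefuzoqpc" the result is "hefuzoqpchp".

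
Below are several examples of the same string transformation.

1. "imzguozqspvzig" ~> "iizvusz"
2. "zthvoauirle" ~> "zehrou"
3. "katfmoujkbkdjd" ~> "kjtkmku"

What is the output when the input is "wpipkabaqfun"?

wuiqkb

Each output is the input with this applied: keep every other character starting from the first (positions 1st, 3rd, 5th, ...), then take characters alternately from the front and the back (1st, last, 2nd, 2nd-last, ...).
On "wpipkabaqfun": the first step gives "wikbqu", and the second then gives "wuiqkb".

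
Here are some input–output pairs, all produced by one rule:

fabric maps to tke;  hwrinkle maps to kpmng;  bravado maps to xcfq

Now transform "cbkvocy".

xqea

The rule is to delete the first 3 characters, then shift every letter 2 places forward in the alphabet (wrapping around).
Working it through for "cbkvocy": intermediate "vocy", final "xqea".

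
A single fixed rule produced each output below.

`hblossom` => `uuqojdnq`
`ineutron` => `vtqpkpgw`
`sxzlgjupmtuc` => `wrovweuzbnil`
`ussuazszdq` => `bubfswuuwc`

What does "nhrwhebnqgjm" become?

dpsilopjtyjg

The transformation: swap the front and back halves of the string, then shift every letter 2 places forward in the alphabet (wrapping around).
On "nhrwhebnqgjm": the first step gives "bnqgjmnhrwhe", and the second then gives "dpsilopjtyjg".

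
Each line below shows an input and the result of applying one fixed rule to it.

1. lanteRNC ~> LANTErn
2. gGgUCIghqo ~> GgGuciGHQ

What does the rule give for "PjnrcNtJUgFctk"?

The pattern: delete the last character, then flip the case of every letter.
Working it through for "PjnrcNtJUgFctk": intermediate "PjnrcNtJUgFct", final "pJNRCnTjuGfCT".
(Check on "gGgUCIghqo": → "gGgUCIghq" → "GgGuciGHQ" ✓)

pJNRCnTjuGfCT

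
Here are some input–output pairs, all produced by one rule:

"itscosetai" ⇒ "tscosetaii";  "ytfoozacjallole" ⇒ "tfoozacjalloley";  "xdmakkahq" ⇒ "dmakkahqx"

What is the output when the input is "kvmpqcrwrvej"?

The pattern: move the first character to the end.
Applying that to "kvmpqcrwrvej" gives "vmpqcrwrvejk".

vmpqcrwrvejk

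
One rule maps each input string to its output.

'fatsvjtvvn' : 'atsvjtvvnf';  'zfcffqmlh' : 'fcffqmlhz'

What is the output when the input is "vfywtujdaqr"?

What's happening: move the first character to the end.
For "vfywtujdaqr" the result is "fywtujdaqrv".

fywtujdaqrv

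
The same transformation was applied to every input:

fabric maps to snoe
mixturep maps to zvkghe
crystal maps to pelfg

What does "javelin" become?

Each output is the input with this applied: delete the last 2 characters, then shift every letter 13 places forward in the alphabet (wrapping around) — i.e. ROT13.
Doing the same to "javelin": "wniry".

wniry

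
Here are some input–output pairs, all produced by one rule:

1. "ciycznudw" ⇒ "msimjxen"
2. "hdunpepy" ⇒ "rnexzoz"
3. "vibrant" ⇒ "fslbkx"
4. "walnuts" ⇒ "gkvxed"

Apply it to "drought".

nbyeqr

The pattern: delete the last character, then shift every letter 10 places forward in the alphabet (wrapping around).
Applying both steps to "drought": "drough", then "nbyeqr".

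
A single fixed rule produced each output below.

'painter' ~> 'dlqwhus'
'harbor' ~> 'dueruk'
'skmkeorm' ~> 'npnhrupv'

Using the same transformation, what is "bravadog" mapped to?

Rule — shift every letter 3 places forward in the alphabet (wrapping around), then move the first character to the end.
"bravadog" → "eudydgrj" → "udydgrje".

udydgrje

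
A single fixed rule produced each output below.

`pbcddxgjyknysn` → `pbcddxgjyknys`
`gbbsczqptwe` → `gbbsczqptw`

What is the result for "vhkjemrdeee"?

vhkjemrdee

Each output is the input with this applied: delete the last character.
For "vhkjemrdeee" the result is "vhkjemrdee".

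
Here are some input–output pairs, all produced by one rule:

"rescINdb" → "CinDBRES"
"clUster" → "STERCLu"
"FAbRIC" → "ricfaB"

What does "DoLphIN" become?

PHindOl

Each output is the input with this applied: move the first 3 characters to the end (rotate left by 3), then flip the case of every letter.
For "DoLphIN", step one produces "phINDoL"; step two turns that into "PHindOl".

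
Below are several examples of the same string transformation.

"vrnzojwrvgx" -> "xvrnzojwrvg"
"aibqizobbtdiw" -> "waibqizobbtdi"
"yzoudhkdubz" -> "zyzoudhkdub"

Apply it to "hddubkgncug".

Looking at the pairs, the operation is to move the last character to the front.
So "hddubkgncug" becomes "ghddubkgncu".

ghddubkgncu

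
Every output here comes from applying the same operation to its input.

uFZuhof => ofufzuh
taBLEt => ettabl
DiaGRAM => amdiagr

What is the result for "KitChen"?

enkitch

Rule — move the last 2 characters to the front (rotate right by 2), then convert every letter to lowercase.
Starting from "KitChen": after the first operation, "enKitCh"; after the second, "enkitch".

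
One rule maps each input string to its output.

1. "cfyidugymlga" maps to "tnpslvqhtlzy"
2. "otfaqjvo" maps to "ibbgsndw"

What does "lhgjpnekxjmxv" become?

kiyutwcarxkwz

The pattern: shift every letter 13 places forward in the alphabet (wrapping around) — i.e. ROT13, then move the last 2 characters to the front (rotate right by 2).
Starting from "lhgjpnekxjmxv": after the first operation, "yutwcarxkwzki"; after the second, "kiyutwcarxkwz".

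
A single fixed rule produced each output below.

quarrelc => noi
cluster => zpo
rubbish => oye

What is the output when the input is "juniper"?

Looking at the pairs, the operation is to shift every letter 3 places backward in the alphabet (wrapping around), then keep one character in every 3, starting at position 1 (positions 1st, 4th, 7th, ...).
Starting from "juniper": after the first operation, "grkfmbo"; after the second, "gfo".

gfo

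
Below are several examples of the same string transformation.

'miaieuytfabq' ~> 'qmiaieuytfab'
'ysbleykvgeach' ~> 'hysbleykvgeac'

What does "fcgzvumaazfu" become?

The pattern: move the last character to the front.
On "fcgzvumaazfu" that produces "ufcgzvumaazf".

ufcgzvumaazf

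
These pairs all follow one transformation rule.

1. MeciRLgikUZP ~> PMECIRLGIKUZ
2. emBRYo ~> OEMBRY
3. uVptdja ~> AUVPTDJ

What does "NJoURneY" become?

Each output is the input with this applied: move the last character to the front, then convert every letter to uppercase.
Working it through for "NJoURneY": intermediate "YNJoURne", final "YNJOURNE".

YNJOURNE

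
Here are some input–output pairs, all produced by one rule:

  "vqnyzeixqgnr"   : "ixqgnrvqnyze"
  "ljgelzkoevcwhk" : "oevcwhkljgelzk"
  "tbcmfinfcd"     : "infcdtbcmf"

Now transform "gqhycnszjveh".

Looking at the pairs, the operation is to swap the front and back halves of the string.
On "gqhycnszjveh" that produces "szjvehgqhycn".

szjvehgqhycn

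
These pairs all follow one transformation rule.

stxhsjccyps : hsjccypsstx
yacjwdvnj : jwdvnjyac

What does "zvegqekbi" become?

gqekbizve

Looking at the pairs, the operation is to move the first 3 characters to the end (rotate left by 3).
"zvegqekbi" → "gqekbizve".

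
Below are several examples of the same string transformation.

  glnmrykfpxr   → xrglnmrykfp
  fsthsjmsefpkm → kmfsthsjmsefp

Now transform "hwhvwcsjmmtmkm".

The rule is to move the last 2 characters to the front (rotate right by 2).
"hwhvwcsjmmtmkm" → "kmhwhvwcsjmmtm".

kmhwhvwcsjmmtm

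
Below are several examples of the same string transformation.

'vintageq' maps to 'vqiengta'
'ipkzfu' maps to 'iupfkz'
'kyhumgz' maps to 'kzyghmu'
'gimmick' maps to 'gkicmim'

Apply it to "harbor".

The transformation: take characters alternately from the front and the back (1st, last, 2nd, 2nd-last, ...).
Applying that to "harbor" gives "hraorb".

hraorb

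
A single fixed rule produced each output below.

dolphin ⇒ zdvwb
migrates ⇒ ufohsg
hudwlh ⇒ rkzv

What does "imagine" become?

Rule — shift every letter 12 places backward in the alphabet (wrapping around), then delete the first 2 characters.
"imagine" → "ouwbs".

ouwbs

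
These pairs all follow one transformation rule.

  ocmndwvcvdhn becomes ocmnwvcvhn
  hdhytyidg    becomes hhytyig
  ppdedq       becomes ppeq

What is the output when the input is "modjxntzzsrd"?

The pattern: remove every "d".
So "modjxntzzsrd" becomes "mojxntzzsr".

mojxntzzsr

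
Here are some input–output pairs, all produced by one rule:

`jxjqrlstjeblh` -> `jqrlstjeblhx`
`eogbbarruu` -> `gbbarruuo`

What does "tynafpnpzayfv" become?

The pattern: delete the first character, then move the first character to the end.
So "tynafpnpzayfv" becomes "nafpnpzayfvy".

nafpnpzayfvy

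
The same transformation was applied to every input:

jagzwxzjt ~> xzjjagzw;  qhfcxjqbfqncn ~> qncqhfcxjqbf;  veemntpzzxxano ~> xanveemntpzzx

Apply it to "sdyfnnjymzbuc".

zbusdyfnnjym

What's happening: delete the last character, then move the last 3 characters to the front (rotate right by 3).
For "sdyfnnjymzbuc" the result is "zbusdyfnnjym".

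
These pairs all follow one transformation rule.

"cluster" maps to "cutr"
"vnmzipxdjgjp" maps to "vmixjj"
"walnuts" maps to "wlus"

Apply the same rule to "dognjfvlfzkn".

dgjvfk

The transformation: keep every other character starting from the first (positions 1st, 3rd, 5th, ...).
For "dognjfvlfzkn" the result is "dgjvfk".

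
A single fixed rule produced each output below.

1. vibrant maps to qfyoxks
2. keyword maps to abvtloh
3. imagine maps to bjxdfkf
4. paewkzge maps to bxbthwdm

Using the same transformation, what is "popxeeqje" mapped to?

The rule is to shift every letter 3 places backward in the alphabet (wrapping around), then swap the first and last characters.
Starting from "popxeeqje": after the first operation, "mlmubbngb"; after the second, "blmubbngm".

blmubbngm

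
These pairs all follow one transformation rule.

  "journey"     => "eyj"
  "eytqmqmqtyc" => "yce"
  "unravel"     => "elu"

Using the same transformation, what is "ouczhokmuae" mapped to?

aeo

In each case the input is transformed by: move the last 2 characters to the front (rotate right by 2), then keep only the first 3 characters.
On "ouczhokmuae": the first step gives "aeouczhokmu", and the second then gives "aeo".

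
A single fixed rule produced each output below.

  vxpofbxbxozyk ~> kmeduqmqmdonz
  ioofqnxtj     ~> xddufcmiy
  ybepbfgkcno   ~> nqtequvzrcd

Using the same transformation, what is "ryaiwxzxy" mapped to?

gnpxlmomn

The rule is to shift every letter 11 places backward in the alphabet (wrapping around).
Doing the same to "ryaiwxzxy": "gnpxlmomn".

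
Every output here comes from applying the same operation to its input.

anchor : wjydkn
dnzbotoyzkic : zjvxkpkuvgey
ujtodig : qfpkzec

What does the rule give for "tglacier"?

pchwyean

What's happening: shift every letter 4 places backward in the alphabet (wrapping around).
On "tglacier" that produces "pchwyean".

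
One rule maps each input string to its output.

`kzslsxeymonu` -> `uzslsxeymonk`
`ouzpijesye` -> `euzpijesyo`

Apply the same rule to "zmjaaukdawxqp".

pmjaaukdawxqz

What's happening: swap the first and last characters.
For "zmjaaukdawxqp" the result is "pmjaaukdawxqz".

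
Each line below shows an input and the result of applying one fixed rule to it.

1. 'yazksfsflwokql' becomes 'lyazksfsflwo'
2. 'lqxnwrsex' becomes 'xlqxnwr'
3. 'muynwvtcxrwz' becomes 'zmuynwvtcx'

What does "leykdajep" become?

The transformation: move the last 3 characters to the front (rotate right by 3), then delete the first 2 characters.
Working it through for "leykdajep": intermediate "jepleykda", final "pleykda".

pleykda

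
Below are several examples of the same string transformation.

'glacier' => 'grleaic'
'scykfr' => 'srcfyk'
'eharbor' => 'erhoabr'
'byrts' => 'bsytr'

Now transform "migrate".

meitgar

Each output is the input with this applied: take characters alternately from the front and the back (1st, last, 2nd, 2nd-last, ...).
Doing the same to "migrate": "meitgar".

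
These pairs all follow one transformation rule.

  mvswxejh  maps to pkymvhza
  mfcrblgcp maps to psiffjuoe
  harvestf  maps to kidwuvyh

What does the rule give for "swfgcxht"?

The rule is to take characters alternately from the front and the back (1st, last, 2nd, 2nd-last, ...), then shift every letter 3 places forward in the alphabet (wrapping around).
For "swfgcxht", step one produces "stwhfxgc"; step two turns that into "vwzkiajf".

vwzkiajf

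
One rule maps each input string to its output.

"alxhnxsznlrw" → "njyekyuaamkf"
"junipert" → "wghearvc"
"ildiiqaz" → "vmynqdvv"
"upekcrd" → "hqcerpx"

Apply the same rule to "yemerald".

lqryznre

In each case the input is transformed by: shift every letter 13 places forward in the alphabet (wrapping around) — i.e. ROT13, then take characters alternately from the front and the back (1st, last, 2nd, 2nd-last, ...).
"yemerald" → "lrzrenyq" → "lqryznre".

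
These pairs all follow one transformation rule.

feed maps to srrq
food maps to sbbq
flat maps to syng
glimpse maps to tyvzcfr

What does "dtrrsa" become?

qgeefn

In each case the input is transformed by: shift every letter 13 places forward in the alphabet (wrapping around) — i.e. ROT13.
Applying that to "dtrrsa" gives "qgeefn".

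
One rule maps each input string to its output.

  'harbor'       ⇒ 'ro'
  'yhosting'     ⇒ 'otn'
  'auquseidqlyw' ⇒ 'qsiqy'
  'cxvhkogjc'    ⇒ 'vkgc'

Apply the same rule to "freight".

egt

Rule — delete the first character, then keep every other character starting from the second (positions 2nd, 4th, 6th, ...).
Applying both steps to "freight": "reight", then "egt".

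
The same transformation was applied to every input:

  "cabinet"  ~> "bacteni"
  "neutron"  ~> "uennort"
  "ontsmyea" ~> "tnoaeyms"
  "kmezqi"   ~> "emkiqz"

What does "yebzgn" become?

The pattern: reverse the string, then move the last 3 characters to the front (rotate right by 3).
"yebzgn" → "ngzbey" → "beyngz".

beyngz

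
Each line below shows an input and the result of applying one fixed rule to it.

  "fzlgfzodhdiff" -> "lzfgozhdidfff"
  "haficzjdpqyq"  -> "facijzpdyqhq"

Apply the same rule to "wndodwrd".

The transformation: move the first character to the end, then swap each adjacent pair of characters (1↔2, 3↔4, ...).
Doing the same to "wndodwrd": "dndorwwd".
(Check on "haficzjdpqyq": → "aficzjdpqyqh" → "facijzpdyqhq" ✓)

dndorwwd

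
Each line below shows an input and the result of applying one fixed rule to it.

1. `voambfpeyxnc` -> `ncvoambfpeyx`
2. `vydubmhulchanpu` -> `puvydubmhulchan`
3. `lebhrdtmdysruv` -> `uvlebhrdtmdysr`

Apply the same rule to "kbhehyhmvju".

Rule — move the last 2 characters to the front (rotate right by 2).
So "kbhehyhmvju" becomes "jukbhehyhmv".

jukbhehyhmv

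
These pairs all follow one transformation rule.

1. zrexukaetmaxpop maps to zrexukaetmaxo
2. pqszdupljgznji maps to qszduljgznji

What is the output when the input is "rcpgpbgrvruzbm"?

rcgbgrvruzbm

Each output is the input with this applied: remove every "p".
For "rcpgpbgrvruzbm" the result is "rcgbgrvruzbm".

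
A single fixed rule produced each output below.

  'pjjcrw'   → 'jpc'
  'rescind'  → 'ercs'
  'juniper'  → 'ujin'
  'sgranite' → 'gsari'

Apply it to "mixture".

The pattern: swap each adjacent pair of characters (1↔2, 3↔4, ...), then delete the last 3 characters.
Applying both steps to "mixture": "imtxrue", then "imtx".

imtx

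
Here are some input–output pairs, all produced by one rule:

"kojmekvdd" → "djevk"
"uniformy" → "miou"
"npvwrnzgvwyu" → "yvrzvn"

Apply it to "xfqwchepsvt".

The rule is to keep every other character starting from the first (positions 1st, 3rd, 5th, ...), then swap the first and last characters.
"xfqwchepsvt" → "xqcest" → "tqcesx".

tqcesx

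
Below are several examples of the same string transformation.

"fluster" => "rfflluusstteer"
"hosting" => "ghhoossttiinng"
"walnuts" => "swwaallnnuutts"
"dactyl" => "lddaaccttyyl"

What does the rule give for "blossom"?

Rule — double every character, then move the last character to the front.
Applying both steps to "blossom": "bblloossssoomm", then "mbblloossssoom".
(Check on "dactyl": → "ddaaccttyyll" → "lddaaccttyyl" ✓)

mbblloossssoom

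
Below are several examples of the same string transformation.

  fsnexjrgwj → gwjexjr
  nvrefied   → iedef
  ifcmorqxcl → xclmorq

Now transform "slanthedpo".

dponthe

The transformation: delete the first 3 characters, then move the last 3 characters to the front (rotate right by 3).
"slanthedpo" → "dponthe".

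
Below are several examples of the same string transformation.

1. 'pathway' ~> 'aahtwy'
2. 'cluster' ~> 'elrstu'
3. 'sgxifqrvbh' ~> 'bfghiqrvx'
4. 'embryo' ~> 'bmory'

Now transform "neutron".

enortu

The transformation: delete the first character, then sort the characters into alphabetical order.
Starting from "neutron": after the first operation, "eutron"; after the second, "enortu".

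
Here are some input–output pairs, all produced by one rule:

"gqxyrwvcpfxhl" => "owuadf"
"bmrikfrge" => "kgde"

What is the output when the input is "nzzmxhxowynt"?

Looking at the pairs, the operation is to shift every letter 2 places backward in the alphabet (wrapping around), then keep every other character starting from the second (positions 2nd, 4th, 6th, ...).
Working it through for "nzzmxhxowynt": intermediate "lxxkvfvmuwlr", final "xkfmwr".

xkfmwr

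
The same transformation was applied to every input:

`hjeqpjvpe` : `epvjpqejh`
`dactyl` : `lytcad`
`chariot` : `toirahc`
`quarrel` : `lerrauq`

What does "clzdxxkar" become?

rakxxdzlc

The transformation: reverse the string.
Applying that to "clzdxxkar" gives "rakxxdzlc".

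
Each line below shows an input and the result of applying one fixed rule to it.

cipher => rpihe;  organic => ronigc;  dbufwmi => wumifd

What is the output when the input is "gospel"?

The rule is to sort the characters into reverse alphabetical order, then delete the last character.
Starting from "gospel": after the first operation, "spolge"; after the second, "spolg".
(Check on "cipher": → "rpihec" → "rpihe" ✓)

spolg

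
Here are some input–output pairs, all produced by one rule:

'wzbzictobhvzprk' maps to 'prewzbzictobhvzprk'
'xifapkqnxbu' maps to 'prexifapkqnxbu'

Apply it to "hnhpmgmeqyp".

Each output is the input with this applied: prepend "pre".
Doing the same to "hnhpmgmeqyp": "prehnhpmgmeqyp".

prehnhpmgmeqyp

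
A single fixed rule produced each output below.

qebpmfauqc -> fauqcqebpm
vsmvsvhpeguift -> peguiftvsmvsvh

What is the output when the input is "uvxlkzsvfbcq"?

What's happening: swap the front and back halves of the string.
Applying that to "uvxlkzsvfbcq" gives "svfbcquvxlkz".

svfbcquvxlkz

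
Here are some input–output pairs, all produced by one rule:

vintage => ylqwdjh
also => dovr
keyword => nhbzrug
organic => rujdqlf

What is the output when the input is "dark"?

gdun

Looking at the pairs, the operation is to shift every letter 3 places forward in the alphabet (wrapping around).
On "dark" that produces "gdun".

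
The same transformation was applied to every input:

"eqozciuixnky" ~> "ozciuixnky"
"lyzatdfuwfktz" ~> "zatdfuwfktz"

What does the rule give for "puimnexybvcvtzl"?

The transformation: delete the first 2 characters.
Applying that to "puimnexybvcvtzl" gives "imnexybvcvtzl".

imnexybvcvtzl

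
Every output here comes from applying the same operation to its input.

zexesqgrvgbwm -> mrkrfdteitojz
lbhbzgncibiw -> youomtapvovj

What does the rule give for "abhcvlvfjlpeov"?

noupiyiswycrbi

In each case the input is transformed by: shift every letter 13 places forward in the alphabet (wrapping around) — i.e. ROT13.
"abhcvlvfjlpeov" → "noupiyiswycrbi".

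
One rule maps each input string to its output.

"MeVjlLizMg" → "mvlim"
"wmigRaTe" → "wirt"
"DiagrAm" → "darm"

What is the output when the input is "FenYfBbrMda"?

The pattern: keep every other character starting from the first (positions 1st, 3rd, 5th, ...), then convert every letter to lowercase.
Working it through for "FenYfBbrMda": intermediate "FnfbMa", final "fnfbma".
(Check on "wmigRaTe": → "wiRT" → "wirt" ✓)

fnfbma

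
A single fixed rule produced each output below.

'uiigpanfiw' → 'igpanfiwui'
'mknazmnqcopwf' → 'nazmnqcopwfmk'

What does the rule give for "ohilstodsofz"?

The pattern: move the first 2 characters to the end (rotate left by 2).
Applying that to "ohilstodsofz" gives "ilstodsofzoh".

ilstodsofzoh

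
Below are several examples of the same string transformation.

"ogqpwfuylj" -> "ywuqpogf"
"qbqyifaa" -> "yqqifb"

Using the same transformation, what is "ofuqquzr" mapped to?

In each case the input is transformed by: delete the last 2 characters, then sort the characters into reverse alphabetical order.
On "ofuqquzr": the first step gives "ofuqqu", and the second then gives "uuqqof".
(Check on "ogqpwfuylj": → "ogqpwfuy" → "ywuqpogf" ✓)

uuqqof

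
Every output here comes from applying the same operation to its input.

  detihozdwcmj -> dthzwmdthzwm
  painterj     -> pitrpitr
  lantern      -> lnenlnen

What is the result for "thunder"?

tudrtudr

In each case the input is transformed by: keep every other character starting from the first (positions 1st, 3rd, 5th, ...), then write the whole string twice.
For "thunder", step one produces "tudr"; step two turns that into "tudrtudr".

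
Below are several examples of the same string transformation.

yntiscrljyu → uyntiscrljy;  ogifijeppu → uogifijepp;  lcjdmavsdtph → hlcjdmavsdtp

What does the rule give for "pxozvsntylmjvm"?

mpxozvsntylmjv

Rule — move the last character to the front.
Applying that to "pxozvsntylmjvm" gives "mpxozvsntylmjv".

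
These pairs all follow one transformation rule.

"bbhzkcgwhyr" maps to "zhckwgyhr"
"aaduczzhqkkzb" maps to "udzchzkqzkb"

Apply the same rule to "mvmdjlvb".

Looking at the pairs, the operation is to delete the first 2 characters, then swap each adjacent pair of characters (1↔2, 3↔4, ...).
Starting from "mvmdjlvb": after the first operation, "mdjlvb"; after the second, "dmljbv".

dmljbv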